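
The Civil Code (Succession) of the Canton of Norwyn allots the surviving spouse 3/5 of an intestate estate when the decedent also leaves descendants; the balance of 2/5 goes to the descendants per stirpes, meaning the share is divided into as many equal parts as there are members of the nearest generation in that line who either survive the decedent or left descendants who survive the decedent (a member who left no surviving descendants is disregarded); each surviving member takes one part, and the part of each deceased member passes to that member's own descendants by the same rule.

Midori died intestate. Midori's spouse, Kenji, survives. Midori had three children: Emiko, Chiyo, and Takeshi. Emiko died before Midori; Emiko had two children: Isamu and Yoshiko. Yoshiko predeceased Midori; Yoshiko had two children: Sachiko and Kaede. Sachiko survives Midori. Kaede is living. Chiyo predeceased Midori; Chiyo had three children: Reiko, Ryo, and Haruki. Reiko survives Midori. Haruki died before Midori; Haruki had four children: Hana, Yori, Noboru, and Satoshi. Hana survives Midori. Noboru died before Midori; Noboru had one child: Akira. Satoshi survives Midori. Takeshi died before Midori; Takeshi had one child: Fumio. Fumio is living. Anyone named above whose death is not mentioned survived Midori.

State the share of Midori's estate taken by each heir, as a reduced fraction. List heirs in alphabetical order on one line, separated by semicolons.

Akira 1/90; Fumio 2/15; Hana 1/90; Isamu 1/15; Kaede 1/30; Kenji 3/5; Reiko 2/45; Ryo 2/45; Sachiko 1/30; Satoshi 1/90; Yori 1/90

Kenji, as surviving spouse, takes 3/5.
The remaining 2/5 passes to Midori's descendants per stirpes.
The 2/5 is divided into 3 equal shares of 2/15 among Emiko, Chiyo, Takeshi.
Emiko predeceased; the 2/15 allotted to Emiko's branch passes to Emiko's issue by representation.
The 2/15 is divided into 2 equal shares of 1/15 among Isamu, Yoshiko.
Isamu is living and takes 1/15.
Yoshiko predeceased; the 1/15 allotted to Yoshiko's branch passes to Yoshiko's issue by representation.
The 1/15 is divided into 2 equal shares of 1/30 among Sachiko, Kaede.
Sachiko is living and takes 1/30.
Kaede is living and takes 1/30.
Chiyo predeceased; the 2/15 allotted to Chiyo's branch passes to Chiyo's issue by representation.
The 2/15 is divided into 3 equal shares of 2/45 among Reiko, Ryo, Haruki.
Reiko is living and takes 2/45.
Ryo is living and takes 2/45.
Haruki predeceased; the 2/45 allotted to Haruki's branch passes to Haruki's issue by representation.
The 2/45 is divided into 4 equal shares of 1/90 among Hana, Yori, Noboru, Satoshi.
Hana is living and takes 1/90.
Yori is living and takes 1/90.
Noboru predeceased; the 1/90 allotted to Noboru's branch passes to Noboru's issue by representation.
Akira is the sole taker at this level and receives the full 1/90.
Satoshi is living and takes 1/90.
Takeshi predeceased; the 2/15 allotted to Takeshi's branch passes to Takeshi's issue by representation.
Fumio is the sole taker at this level and receives the full 2/15.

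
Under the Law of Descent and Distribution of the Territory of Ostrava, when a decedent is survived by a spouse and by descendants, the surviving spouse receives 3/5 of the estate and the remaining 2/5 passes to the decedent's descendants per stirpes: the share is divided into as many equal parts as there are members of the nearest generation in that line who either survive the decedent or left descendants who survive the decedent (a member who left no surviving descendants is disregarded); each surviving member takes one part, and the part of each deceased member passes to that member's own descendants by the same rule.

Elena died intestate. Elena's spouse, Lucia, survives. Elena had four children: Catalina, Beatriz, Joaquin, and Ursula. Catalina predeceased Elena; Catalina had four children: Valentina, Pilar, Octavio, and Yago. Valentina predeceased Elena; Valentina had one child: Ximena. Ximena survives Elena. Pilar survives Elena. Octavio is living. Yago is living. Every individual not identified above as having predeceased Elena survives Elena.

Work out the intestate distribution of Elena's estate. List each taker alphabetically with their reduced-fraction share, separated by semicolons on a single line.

Lucia, as surviving spouse, takes 3/5.
The remaining 2/5 passes to Elena's descendants per stirpes.
The 2/5 is divided into 4 equal shares of 1/10 among Catalina, Beatriz, Joaquin, Ursula.
Catalina predeceased; the 1/10 allotted to Catalina's branch passes to Catalina's issue by representation.
The 1/10 is divided into 4 equal shares of 1/40 among Valentina, Pilar, Octavio, Yago.
Valentina predeceased; the 1/40 allotted to Valentina's branch passes to Valentina's issue by representation.
Ximena is the sole taker at this level and receives the full 1/40.
Pilar is living and takes 1/40.
Octavio is living and takes 1/40.
Yago is living and takes 1/40.
Beatriz is living and takes 1/10.
Joaquin is living and takes 1/10.
Ursula is living and takes 1/10.

Beatriz 1/10; Joaquin 1/10; Lucia 3/5; Octavio 1/40; Pilar 1/40; Ursula 1/10; Ximena 1/40; Yago 1/40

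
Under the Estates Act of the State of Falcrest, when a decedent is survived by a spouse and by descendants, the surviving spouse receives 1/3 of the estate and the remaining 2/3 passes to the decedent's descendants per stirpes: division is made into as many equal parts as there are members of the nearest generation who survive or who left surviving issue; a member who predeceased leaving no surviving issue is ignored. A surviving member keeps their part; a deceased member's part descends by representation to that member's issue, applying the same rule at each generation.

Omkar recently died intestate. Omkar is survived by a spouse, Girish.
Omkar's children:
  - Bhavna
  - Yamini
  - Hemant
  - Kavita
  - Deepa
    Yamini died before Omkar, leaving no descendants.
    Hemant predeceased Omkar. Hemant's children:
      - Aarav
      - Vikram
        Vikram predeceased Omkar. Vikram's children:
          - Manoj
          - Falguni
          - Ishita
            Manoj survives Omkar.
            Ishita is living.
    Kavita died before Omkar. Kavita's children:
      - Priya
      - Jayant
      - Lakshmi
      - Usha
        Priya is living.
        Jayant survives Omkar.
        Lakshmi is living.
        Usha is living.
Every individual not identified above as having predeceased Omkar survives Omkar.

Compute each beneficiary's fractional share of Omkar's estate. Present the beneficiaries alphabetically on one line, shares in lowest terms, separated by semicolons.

Aarav 1/12; Bhavna 1/6; Deepa 1/6; Falguni 1/36; Girish 1/3; Ishita 1/36; Jayant 1/24; Lakshmi 1/24; Manoj 1/36; Priya 1/24; Usha 1/24

Girish, as surviving spouse, takes 1/3.
The remaining 2/3 passes to Omkar's descendants per stirpes.
Yamini left no surviving issue, so that branch lapses and is disregarded.
The 2/3 is divided into 4 equal shares of 1/6 among Bhavna, Hemant, Kavita, Deepa.
Bhavna is living and takes 1/6.
Hemant predeceased; the 1/6 allotted to Hemant's branch passes to Hemant's issue by representation.
The 1/6 is divided into 2 equal shares of 1/12 among Aarav, Vikram.
Aarav is living and takes 1/12.
Vikram predeceased; the 1/12 allotted to Vikram's branch passes to Vikram's issue by representation.
The 1/12 is divided into 3 equal shares of 1/36 among Manoj, Falguni, Ishita.
Manoj is living and takes 1/36.
Falguni is living and takes 1/36.
Ishita is living and takes 1/36.
Kavita predeceased; the 1/6 allotted to Kavita's branch passes to Kavita's issue by representation.
The 1/6 is divided into 4 equal shares of 1/24 among Priya, Jayant, Lakshmi, Usha.
Priya is living and takes 1/24.
Jayant is living and takes 1/24.
Lakshmi is living and takes 1/24.
Usha is living and takes 1/24.
Deepa is living and takes 1/6.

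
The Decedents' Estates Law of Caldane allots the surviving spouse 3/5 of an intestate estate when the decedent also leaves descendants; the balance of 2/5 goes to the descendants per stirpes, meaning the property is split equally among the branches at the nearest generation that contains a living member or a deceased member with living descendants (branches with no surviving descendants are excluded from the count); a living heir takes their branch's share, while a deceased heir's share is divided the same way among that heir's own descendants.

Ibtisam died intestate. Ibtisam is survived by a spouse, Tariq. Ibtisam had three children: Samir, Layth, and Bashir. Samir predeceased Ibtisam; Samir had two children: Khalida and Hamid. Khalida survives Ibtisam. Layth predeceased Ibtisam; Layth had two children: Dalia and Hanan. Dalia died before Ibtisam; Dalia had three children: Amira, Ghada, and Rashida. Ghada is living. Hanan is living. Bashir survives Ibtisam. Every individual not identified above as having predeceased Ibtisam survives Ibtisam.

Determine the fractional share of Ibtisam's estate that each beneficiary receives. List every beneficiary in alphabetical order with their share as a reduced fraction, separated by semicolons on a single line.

Amira 1/45; Bashir 2/15; Ghada 1/45; Hamid 1/15; Hanan 1/15; Khalida 1/15; Rashida 1/45; Tariq 3/5

Tariq, as surviving spouse, takes 3/5.
The remaining 2/5 passes to Ibtisam's descendants per stirpes.
The 2/5 is divided into 3 equal shares of 2/15 among Samir, Layth, Bashir.
Samir predeceased; the 2/15 allotted to Samir's branch passes to Samir's issue by representation.
The 2/15 is divided into 2 equal shares of 1/15 among Khalida, Hamid.
Khalida is living and takes 1/15.
Hamid is living and takes 1/15.
Layth predeceased; the 2/15 allotted to Layth's branch passes to Layth's issue by representation.
The 2/15 is divided into 2 equal shares of 1/15 among Dalia, Hanan.
Dalia predeceased; the 1/15 allotted to Dalia's branch passes to Dalia's issue by representation.
The 1/15 is divided into 3 equal shares of 1/45 among Amira, Ghada, Rashida.
Amira is living and takes 1/45.
Ghada is living and takes 1/45.
Rashida is living and takes 1/45.
Hanan is living and takes 1/15.
Bashir is living and takes 2/15.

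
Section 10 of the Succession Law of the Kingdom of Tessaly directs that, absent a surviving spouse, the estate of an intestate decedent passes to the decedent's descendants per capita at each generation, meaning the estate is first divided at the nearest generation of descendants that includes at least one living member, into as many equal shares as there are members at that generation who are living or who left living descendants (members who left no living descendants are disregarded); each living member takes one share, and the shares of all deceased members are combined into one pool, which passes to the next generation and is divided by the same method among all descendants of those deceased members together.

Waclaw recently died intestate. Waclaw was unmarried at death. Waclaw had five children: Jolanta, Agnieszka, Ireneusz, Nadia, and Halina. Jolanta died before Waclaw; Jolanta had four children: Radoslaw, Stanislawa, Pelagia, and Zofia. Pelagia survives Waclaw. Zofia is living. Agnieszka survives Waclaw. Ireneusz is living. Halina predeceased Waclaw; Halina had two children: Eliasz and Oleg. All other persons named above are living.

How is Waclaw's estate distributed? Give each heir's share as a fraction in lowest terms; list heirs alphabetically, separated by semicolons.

There is no surviving spouse, so the entire estate passes to Waclaw's descendants per capita at each generation.
At generation 1 (Jolanta, Agnieszka, Ireneusz, Nadia, Halina) there are 5 shares of (1)/5 = 1/5 each.
Living: Agnieszka, Ireneusz, and Nadia — each takes 1/5.
Deceased: Jolanta and Halina. Their combined 2/5 is pooled and carried to generation 2.
At generation 2 (Radoslaw, Stanislawa, Pelagia, Zofia, Eliasz, Oleg) there are 6 shares of (2/5)/6 = 1/15 each.
Living: Radoslaw, Stanislawa, Pelagia, Zofia, Eliasz, and Oleg — each takes 1/15.

Agnieszka 1/5; Eliasz 1/15; Ireneusz 1/5; Nadia 1/5; Oleg 1/15; Pelagia 1/15; Radoslaw 1/15; Stanislawa 1/15; Zofia 1/15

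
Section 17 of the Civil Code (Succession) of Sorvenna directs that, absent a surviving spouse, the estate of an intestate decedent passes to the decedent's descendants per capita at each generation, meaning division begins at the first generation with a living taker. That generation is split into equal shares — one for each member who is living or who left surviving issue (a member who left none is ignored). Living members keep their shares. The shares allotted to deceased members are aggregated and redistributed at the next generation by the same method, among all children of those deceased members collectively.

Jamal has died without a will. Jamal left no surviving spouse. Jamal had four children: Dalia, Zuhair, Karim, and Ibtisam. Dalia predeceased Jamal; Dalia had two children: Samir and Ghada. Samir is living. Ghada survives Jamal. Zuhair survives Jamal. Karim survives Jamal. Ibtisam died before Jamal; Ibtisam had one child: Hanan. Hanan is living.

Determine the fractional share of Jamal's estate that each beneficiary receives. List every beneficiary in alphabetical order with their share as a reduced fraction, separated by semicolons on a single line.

Ghada 1/6; Hanan 1/6; Karim 1/4; Samir 1/6; Zuhair 1/4

There is no surviving spouse, so the entire estate passes to Jamal's descendants per capita at each generation.
At generation 1 (Dalia, Zuhair, Karim, Ibtisam) there are 4 shares of (1)/4 = 1/4 each.
Living: Zuhair and Karim — each takes 1/4.
Deceased: Dalia and Ibtisam. Their combined 1/2 is pooled and carried to generation 2.
At generation 2 (Samir, Ghada, Hanan) there are 3 shares of (1/2)/3 = 1/6 each.
Living: Samir, Ghada, and Hanan — each takes 1/6.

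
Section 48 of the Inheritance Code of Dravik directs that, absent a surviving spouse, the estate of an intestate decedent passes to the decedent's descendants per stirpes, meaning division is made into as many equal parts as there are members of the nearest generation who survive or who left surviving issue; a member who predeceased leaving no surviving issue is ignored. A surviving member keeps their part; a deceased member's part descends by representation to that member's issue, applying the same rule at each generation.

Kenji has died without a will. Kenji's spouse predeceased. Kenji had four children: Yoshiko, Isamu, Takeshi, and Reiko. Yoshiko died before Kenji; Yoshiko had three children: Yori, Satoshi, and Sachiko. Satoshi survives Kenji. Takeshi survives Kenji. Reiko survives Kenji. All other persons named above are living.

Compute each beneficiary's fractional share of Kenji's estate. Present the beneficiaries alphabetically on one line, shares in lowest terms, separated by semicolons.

Isamu 1/4; Reiko 1/4; Sachiko 1/12; Satoshi 1/12; Takeshi 1/4; Yori 1/12

There is no surviving spouse, so the entire estate passes to Kenji's descendants per stirpes.
The estate is divided into 4 equal shares of 1/4 among Yoshiko, Isamu, Takeshi, Reiko.
Yoshiko predeceased; the 1/4 allotted to Yoshiko's branch passes to Yoshiko's issue by representation.
The 1/4 is divided into 3 equal shares of 1/12 among Yori, Satoshi, Sachiko.
Yori is living and takes 1/12.
Satoshi is living and takes 1/12.
Sachiko is living and takes 1/12.
Isamu is living and takes 1/4.
Takeshi is living and takes 1/4.
Reiko is living and takes 1/4.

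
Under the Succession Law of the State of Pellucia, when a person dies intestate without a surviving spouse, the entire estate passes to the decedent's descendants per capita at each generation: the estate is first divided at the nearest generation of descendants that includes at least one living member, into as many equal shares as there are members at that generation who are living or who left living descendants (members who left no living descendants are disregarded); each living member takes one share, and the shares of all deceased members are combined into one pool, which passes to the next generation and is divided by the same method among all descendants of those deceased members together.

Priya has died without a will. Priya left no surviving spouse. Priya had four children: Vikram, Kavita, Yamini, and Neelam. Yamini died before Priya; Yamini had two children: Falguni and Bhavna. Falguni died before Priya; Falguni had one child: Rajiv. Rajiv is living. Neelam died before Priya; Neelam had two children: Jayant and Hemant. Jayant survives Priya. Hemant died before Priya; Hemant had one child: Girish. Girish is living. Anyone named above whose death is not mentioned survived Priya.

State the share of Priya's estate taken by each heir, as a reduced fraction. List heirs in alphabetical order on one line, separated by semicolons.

Bhavna 1/8; Girish 1/8; Jayant 1/8; Kavita 1/4; Rajiv 1/8; Vikram 1/4

There is no surviving spouse, so the entire estate passes to Priya's descendants per capita at each generation.
At generation 1 (Vikram, Kavita, Yamini, Neelam) there are 4 shares of (1)/4 = 1/4 each.
Living: Vikram and Kavita — each takes 1/4.
Deceased: Yamini and Neelam. Their combined 1/2 is pooled and carried to generation 2.
At generation 2 (Falguni, Bhavna, Jayant, Hemant) there are 4 shares of (1/2)/4 = 1/8 each.
Living: Bhavna and Jayant — each takes 1/8.
Deceased: Falguni and Hemant. Their combined 1/4 is pooled and carried to generation 3.
At generation 3 (Rajiv, Girish) there are 2 shares of (1/4)/2 = 1/8 each.
Living: Rajiv and Girish — each takes 1/8.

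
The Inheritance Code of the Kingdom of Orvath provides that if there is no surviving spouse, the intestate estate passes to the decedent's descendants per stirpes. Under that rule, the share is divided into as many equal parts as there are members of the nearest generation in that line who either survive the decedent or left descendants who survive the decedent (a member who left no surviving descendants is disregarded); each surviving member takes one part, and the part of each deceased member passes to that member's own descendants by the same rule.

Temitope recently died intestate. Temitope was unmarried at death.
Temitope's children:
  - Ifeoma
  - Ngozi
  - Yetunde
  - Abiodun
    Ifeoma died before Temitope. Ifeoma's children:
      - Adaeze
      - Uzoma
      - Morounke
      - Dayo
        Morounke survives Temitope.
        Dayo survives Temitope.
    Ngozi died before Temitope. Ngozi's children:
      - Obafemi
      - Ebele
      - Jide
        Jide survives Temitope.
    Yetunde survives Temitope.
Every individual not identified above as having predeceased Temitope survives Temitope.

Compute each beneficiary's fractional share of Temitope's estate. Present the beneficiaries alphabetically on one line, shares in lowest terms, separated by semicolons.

There is no surviving spouse, so the entire estate passes to Temitope's descendants per stirpes.
The estate is divided into 4 equal shares of 1/4 among Ifeoma, Ngozi, Yetunde, Abiodun.
Ifeoma predeceased; the 1/4 allotted to Ifeoma's branch passes to Ifeoma's issue by representation.
The 1/4 is divided into 4 equal shares of 1/16 among Adaeze, Uzoma, Morounke, Dayo.
Adaeze is living and takes 1/16.
Uzoma is living and takes 1/16.
Morounke is living and takes 1/16.
Dayo is living and takes 1/16.
Ngozi predeceased; the 1/4 allotted to Ngozi's branch passes to Ngozi's issue by representation.
The 1/4 is divided into 3 equal shares of 1/12 among Obafemi, Ebele, Jide.
Obafemi is living and takes 1/12.
Ebele is living and takes 1/12.
Jide is living and takes 1/12.
Yetunde is living and takes 1/4.
Abiodun is living and takes 1/4.

Abiodun 1/4; Adaeze 1/16; Dayo 1/16; Ebele 1/12; Jide 1/12; Morounke 1/16; Obafemi 1/12; Uzoma 1/16; Yetunde 1/4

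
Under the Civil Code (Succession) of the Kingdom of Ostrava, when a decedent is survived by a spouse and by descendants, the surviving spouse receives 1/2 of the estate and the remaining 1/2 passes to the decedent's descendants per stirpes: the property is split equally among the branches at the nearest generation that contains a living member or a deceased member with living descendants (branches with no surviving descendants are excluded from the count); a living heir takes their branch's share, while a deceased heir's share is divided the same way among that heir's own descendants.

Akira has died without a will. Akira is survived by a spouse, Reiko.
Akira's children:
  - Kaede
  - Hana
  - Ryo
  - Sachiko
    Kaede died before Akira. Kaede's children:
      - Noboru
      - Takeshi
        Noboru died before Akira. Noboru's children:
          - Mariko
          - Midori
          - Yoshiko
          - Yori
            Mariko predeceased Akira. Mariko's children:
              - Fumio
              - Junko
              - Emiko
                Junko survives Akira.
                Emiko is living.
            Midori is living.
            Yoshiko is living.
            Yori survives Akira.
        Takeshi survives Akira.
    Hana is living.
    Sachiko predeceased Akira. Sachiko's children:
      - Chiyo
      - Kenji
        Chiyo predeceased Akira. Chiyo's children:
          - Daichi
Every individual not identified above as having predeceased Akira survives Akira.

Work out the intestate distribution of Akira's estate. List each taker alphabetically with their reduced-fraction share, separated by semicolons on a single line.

Daichi 1/16; Emiko 1/192; Fumio 1/192; Hana 1/8; Junko 1/192; Kenji 1/16; Midori 1/64; Reiko 1/2; Ryo 1/8; Takeshi 1/16; Yori 1/64; Yoshiko 1/64

Reiko, as surviving spouse, takes 1/2.
The remaining 1/2 passes to Akira's descendants per stirpes.
The 1/2 is divided into 4 equal shares of 1/8 among Kaede, Hana, Ryo, Sachiko.
Kaede predeceased; the 1/8 allotted to Kaede's branch passes to Kaede's issue by representation.
The 1/8 is divided into 2 equal shares of 1/16 among Noboru, Takeshi.
Noboru predeceased; the 1/16 allotted to Noboru's branch passes to Noboru's issue by representation.
The 1/16 is divided into 4 equal shares of 1/64 among Mariko, Midori, Yoshiko, Yori.
Mariko predeceased; the 1/64 allotted to Mariko's branch passes to Mariko's issue by representation.
The 1/64 is divided into 3 equal shares of 1/192 among Fumio, Junko, Emiko.
Fumio is living and takes 1/192.
Junko is living and takes 1/192.
Emiko is living and takes 1/192.
Midori is living and takes 1/64.
Yoshiko is living and takes 1/64.
Yori is living and takes 1/64.
Takeshi is living and takes 1/16.
Hana is living and takes 1/8.
Ryo is living and takes 1/8.
Sachiko predeceased; the 1/8 allotted to Sachiko's branch passes to Sachiko's issue by representation.
The 1/8 is divided into 2 equal shares of 1/16 among Chiyo, Kenji.
Chiyo predeceased; the 1/16 allotted to Chiyo's branch passes to Chiyo's issue by representation.
Daichi is the sole taker at this level and receives the full 1/16.
Kenji is living and takes 1/16.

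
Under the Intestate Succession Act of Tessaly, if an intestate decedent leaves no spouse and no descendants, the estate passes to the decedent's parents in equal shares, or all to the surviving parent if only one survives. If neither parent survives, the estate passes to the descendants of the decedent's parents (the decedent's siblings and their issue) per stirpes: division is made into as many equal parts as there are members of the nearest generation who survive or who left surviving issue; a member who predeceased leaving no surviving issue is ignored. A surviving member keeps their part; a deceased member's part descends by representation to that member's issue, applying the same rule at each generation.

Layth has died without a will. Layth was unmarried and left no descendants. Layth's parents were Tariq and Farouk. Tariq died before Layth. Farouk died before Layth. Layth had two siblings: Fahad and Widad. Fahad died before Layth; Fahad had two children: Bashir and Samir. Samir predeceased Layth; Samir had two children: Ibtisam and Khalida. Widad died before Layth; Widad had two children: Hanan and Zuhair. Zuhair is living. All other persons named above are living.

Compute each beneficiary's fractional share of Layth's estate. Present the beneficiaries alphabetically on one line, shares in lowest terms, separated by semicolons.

Bashir 1/4; Hanan 1/4; Ibtisam 1/8; Khalida 1/8; Zuhair 1/4

Neither parent survives and there are no descendants, so the estate passes to Layth's siblings and their issue per stirpes.
The estate is divided into 2 equal shares of 1/2 among Fahad, Widad.
Fahad predeceased; the 1/2 allotted to Fahad's branch passes to Fahad's issue by representation.
The 1/2 is divided into 2 equal shares of 1/4 among Bashir, Samir.
Bashir is living and takes 1/4.
Samir predeceased; the 1/4 allotted to Samir's branch passes to Samir's issue by representation.
The 1/4 is divided into 2 equal shares of 1/8 among Ibtisam, Khalida.
Ibtisam is living and takes 1/8.
Khalida is living and takes 1/8.
Widad predeceased; the 1/2 allotted to Widad's branch passes to Widad's issue by representation.
The 1/2 is divided into 2 equal shares of 1/4 among Hanan, Zuhair.
Hanan is living and takes 1/4.
Zuhair is living and takes 1/4.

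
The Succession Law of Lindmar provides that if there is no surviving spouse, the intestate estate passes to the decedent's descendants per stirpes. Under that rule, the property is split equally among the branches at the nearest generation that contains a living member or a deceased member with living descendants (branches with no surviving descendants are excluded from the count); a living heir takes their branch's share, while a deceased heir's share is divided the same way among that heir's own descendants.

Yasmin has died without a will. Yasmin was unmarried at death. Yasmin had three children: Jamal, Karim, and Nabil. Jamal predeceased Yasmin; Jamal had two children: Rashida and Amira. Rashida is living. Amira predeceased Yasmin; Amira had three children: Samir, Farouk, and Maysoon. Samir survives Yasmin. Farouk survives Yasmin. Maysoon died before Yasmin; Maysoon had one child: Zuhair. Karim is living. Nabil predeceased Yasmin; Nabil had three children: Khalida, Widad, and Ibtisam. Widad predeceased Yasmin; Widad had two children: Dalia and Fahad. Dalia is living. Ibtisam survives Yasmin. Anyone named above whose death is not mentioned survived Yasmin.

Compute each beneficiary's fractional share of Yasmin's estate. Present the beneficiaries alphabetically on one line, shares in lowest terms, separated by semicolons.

There is no surviving spouse, so the entire estate passes to Yasmin's descendants per stirpes.
The estate is divided into 3 equal shares of 1/3 among Jamal, Karim, Nabil.
Jamal predeceased; the 1/3 allotted to Jamal's branch passes to Jamal's issue by representation.
The 1/3 is divided into 2 equal shares of 1/6 among Rashida, Amira.
Rashida is living and takes 1/6.
Amira predeceased; the 1/6 allotted to Amira's branch passes to Amira's issue by representation.
The 1/6 is divided into 3 equal shares of 1/18 among Samir, Farouk, Maysoon.
Samir is living and takes 1/18.
Farouk is living and takes 1/18.
Maysoon predeceased; the 1/18 allotted to Maysoon's branch passes to Maysoon's issue by representation.
Zuhair is the sole taker at this level and receives the full 1/18.
Karim is living and takes 1/3.
Nabil predeceased; the 1/3 allotted to Nabil's branch passes to Nabil's issue by representation.
The 1/3 is divided into 3 equal shares of 1/9 among Khalida, Widad, Ibtisam.
Khalida is living and takes 1/9.
Widad predeceased; the 1/9 allotted to Widad's branch passes to Widad's issue by representation.
The 1/9 is divided into 2 equal shares of 1/18 among Dalia, Fahad.
Dalia is living and takes 1/18.
Fahad is living and takes 1/18.
Ibtisam is living and takes 1/9.

Dalia 1/18; Fahad 1/18; Farouk 1/18; Ibtisam 1/9; Karim 1/3; Khalida 1/9; Rashida 1/6; Samir 1/18; Zuhair 1/18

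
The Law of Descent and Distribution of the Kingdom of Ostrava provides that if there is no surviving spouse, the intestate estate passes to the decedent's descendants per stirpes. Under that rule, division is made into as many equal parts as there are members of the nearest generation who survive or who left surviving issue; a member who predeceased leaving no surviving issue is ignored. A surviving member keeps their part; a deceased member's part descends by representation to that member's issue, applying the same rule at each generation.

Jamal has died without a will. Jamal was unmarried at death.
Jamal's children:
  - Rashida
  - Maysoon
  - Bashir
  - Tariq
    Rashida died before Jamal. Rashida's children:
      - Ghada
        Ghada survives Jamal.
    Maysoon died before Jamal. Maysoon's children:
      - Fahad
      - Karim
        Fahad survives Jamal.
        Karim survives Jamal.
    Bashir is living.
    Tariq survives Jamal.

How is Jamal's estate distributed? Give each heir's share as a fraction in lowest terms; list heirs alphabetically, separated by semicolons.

There is no surviving spouse, so the entire estate passes to Jamal's descendants per stirpes.
The estate is divided into 4 equal shares of 1/4 among Rashida, Maysoon, Bashir, Tariq.
Rashida predeceased; the 1/4 allotted to Rashida's branch passes to Rashida's issue by representation.
Ghada is the sole taker at this level and receives the full 1/4.
Maysoon predeceased; the 1/4 allotted to Maysoon's branch passes to Maysoon's issue by representation.
The 1/4 is divided into 2 equal shares of 1/8 among Fahad, Karim.
Fahad is living and takes 1/8.
Karim is living and takes 1/8.
Bashir is living and takes 1/4.
Tariq is living and takes 1/4.

Bashir 1/4; Fahad 1/8; Ghada 1/4; Karim 1/8; Tariq 1/4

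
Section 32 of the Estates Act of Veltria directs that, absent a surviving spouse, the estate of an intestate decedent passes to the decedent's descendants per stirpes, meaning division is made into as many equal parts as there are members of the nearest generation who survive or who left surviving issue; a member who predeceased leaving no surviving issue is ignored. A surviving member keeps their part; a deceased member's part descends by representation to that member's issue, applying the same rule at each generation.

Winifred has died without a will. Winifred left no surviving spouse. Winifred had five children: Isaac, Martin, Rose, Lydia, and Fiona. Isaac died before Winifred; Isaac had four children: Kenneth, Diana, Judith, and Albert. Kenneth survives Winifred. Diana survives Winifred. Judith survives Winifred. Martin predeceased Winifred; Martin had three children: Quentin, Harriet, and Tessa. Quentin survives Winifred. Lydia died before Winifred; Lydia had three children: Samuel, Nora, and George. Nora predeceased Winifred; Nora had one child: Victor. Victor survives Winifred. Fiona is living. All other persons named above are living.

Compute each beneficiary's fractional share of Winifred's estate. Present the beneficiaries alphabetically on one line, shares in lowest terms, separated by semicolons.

There is no surviving spouse, so the entire estate passes to Winifred's descendants per stirpes.
The estate is divided into 5 equal shares of 1/5 among Isaac, Martin, Rose, Lydia, Fiona.
Isaac predeceased; the 1/5 allotted to Isaac's branch passes to Isaac's issue by representation.
The 1/5 is divided into 4 equal shares of 1/20 among Kenneth, Diana, Judith, Albert.
Kenneth is living and takes 1/20.
Diana is living and takes 1/20.
Judith is living and takes 1/20.
Albert is living and takes 1/20.
Martin predeceased; the 1/5 allotted to Martin's branch passes to Martin's issue by representation.
The 1/5 is divided into 3 equal shares of 1/15 among Quentin, Harriet, Tessa.
Quentin is living and takes 1/15.
Harriet is living and takes 1/15.
Tessa is living and takes 1/15.
Rose is living and takes 1/5.
Lydia predeceased; the 1/5 allotted to Lydia's branch passes to Lydia's issue by representation.
The 1/5 is divided into 3 equal shares of 1/15 among Samuel, Nora, George.
Samuel is living and takes 1/15.
Nora predeceased; the 1/15 allotted to Nora's branch passes to Nora's issue by representation.
Victor is the sole taker at this level and receives the full 1/15.
George is living and takes 1/15.
Fiona is living and takes 1/5.

Albert 1/20; Diana 1/20; Fiona 1/5; George 1/15; Harriet 1/15; Judith 1/20; Kenneth 1/20; Quentin 1/15; Rose 1/5; Samuel 1/15; Tessa 1/15; Victor 1/15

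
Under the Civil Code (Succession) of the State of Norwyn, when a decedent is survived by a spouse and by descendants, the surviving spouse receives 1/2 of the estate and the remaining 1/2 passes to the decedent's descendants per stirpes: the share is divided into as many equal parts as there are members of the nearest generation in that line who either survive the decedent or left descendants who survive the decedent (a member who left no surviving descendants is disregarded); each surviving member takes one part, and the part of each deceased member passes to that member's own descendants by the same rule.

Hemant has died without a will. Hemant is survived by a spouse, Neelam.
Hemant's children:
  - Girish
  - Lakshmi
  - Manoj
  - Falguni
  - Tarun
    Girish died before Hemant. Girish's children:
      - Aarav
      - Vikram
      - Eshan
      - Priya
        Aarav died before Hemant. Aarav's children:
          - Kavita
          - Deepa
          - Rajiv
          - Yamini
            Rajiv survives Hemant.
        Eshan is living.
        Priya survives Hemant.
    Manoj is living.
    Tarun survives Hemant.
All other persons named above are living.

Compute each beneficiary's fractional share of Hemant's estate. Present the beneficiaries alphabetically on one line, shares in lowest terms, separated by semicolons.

Deepa 1/160; Eshan 1/40; Falguni 1/10; Kavita 1/160; Lakshmi 1/10; Manoj 1/10; Neelam 1/2; Priya 1/40; Rajiv 1/160; Tarun 1/10; Vikram 1/40; Yamini 1/160

Neelam, as surviving spouse, takes 1/2.
The remaining 1/2 passes to Hemant's descendants per stirpes.
The 1/2 is divided into 5 equal shares of 1/10 among Girish, Lakshmi, Manoj, Falguni, Tarun.
Girish predeceased; the 1/10 allotted to Girish's branch passes to Girish's issue by representation.
The 1/10 is divided into 4 equal shares of 1/40 among Aarav, Vikram, Eshan, Priya.
Aarav predeceased; the 1/40 allotted to Aarav's branch passes to Aarav's issue by representation.
The 1/40 is divided into 4 equal shares of 1/160 among Kavita, Deepa, Rajiv, Yamini.
Kavita is living and takes 1/160.
Deepa is living and takes 1/160.
Rajiv is living and takes 1/160.
Yamini is living and takes 1/160.
Vikram is living and takes 1/40.
Eshan is living and takes 1/40.
Priya is living and takes 1/40.
Lakshmi is living and takes 1/10.
Manoj is living and takes 1/10.
Falguni is living and takes 1/10.
Tarun is living and takes 1/10.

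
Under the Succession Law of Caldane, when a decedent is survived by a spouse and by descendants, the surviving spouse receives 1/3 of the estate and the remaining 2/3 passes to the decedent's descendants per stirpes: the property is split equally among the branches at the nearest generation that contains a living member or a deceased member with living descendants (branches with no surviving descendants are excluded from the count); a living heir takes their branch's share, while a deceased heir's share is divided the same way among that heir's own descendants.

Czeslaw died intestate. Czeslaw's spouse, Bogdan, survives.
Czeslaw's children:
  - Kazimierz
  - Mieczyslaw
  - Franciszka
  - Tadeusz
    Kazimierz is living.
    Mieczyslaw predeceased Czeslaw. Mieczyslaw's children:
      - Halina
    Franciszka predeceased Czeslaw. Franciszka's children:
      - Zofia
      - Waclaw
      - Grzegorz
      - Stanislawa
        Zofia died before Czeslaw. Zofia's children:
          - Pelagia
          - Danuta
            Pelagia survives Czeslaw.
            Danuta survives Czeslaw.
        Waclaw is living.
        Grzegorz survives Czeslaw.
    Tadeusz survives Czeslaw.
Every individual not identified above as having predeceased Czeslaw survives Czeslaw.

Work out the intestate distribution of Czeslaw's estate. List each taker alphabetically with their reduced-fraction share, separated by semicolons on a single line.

Bogdan 1/3; Danuta 1/48; Grzegorz 1/24; Halina 1/6; Kazimierz 1/6; Pelagia 1/48; Stanislawa 1/24; Tadeusz 1/6; Waclaw 1/24

Bogdan, as surviving spouse, takes 1/3.
The remaining 2/3 passes to Czeslaw's descendants per stirpes.
The 2/3 is divided into 4 equal shares of 1/6 among Kazimierz, Mieczyslaw, Franciszka, Tadeusz.
Kazimierz is living and takes 1/6.
Mieczyslaw predeceased; the 1/6 allotted to Mieczyslaw's branch passes to Mieczyslaw's issue by representation.
Halina is the sole taker at this level and receives the full 1/6.
Franciszka predeceased; the 1/6 allotted to Franciszka's branch passes to Franciszka's issue by representation.
The 1/6 is divided into 4 equal shares of 1/24 among Zofia, Waclaw, Grzegorz, Stanislawa.
Zofia predeceased; the 1/24 allotted to Zofia's branch passes to Zofia's issue by representation.
The 1/24 is divided into 2 equal shares of 1/48 among Pelagia, Danuta.
Pelagia is living and takes 1/48.
Danuta is living and takes 1/48.
Waclaw is living and takes 1/24.
Grzegorz is living and takes 1/24.
Stanislawa is living and takes 1/24.
Tadeusz is living and takes 1/6.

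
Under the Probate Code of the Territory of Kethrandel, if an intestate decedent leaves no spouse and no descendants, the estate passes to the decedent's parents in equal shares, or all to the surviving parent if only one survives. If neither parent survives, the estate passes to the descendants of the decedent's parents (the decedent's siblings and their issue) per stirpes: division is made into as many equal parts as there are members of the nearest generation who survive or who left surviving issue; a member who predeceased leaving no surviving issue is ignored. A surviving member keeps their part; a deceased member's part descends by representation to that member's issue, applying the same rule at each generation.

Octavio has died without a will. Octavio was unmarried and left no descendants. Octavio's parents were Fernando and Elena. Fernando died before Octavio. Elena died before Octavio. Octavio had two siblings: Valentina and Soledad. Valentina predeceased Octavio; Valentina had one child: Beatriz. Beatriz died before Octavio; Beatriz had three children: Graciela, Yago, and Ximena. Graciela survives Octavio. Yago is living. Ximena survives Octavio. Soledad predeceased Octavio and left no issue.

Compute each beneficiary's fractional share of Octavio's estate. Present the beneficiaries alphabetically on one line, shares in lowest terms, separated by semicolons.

Graciela 1/3; Ximena 1/3; Yago 1/3

Neither parent survives and there are no descendants, so the estate passes to Octavio's siblings and their issue per stirpes.
Soledad left no surviving issue, so that branch lapses and is disregarded.
Valentina's line is the sole branch at this level, so the full 1 passes to Valentina's issue by representation.
Beatriz's line is the sole branch at this level, so the full 1 passes to Beatriz's issue by representation.
The estate is divided into 3 equal shares of 1/3 among Graciela, Yago, Ximena.
Graciela is living and takes 1/3.
Yago is living and takes 1/3.
Ximena is living and takes 1/3.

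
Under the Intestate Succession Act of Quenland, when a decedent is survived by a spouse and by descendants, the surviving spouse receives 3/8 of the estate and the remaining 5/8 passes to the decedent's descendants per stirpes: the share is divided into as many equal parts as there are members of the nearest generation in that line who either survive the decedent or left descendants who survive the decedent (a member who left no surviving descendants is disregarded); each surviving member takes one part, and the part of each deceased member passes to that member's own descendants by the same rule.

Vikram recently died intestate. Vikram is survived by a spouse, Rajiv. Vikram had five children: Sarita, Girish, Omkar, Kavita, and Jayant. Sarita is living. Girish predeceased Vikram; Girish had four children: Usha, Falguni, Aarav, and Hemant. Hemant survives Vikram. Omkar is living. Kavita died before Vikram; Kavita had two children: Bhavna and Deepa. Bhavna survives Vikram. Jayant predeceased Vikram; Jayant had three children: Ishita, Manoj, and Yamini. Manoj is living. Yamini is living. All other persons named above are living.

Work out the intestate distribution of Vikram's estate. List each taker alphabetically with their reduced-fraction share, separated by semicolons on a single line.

Aarav 1/32; Bhavna 1/16; Deepa 1/16; Falguni 1/32; Hemant 1/32; Ishita 1/24; Manoj 1/24; Omkar 1/8; Rajiv 3/8; Sarita 1/8; Usha 1/32; Yamini 1/24

Rajiv, as surviving spouse, takes 3/8.
The remaining 5/8 passes to Vikram's descendants per stirpes.
The 5/8 is divided into 5 equal shares of 1/8 among Sarita, Girish, Omkar, Kavita, Jayant.
Sarita is living and takes 1/8.
Girish predeceased; the 1/8 allotted to Girish's branch passes to Girish's issue by representation.
The 1/8 is divided into 4 equal shares of 1/32 among Usha, Falguni, Aarav, Hemant.
Usha is living and takes 1/32.
Falguni is living and takes 1/32.
Aarav is living and takes 1/32.
Hemant is living and takes 1/32.
Omkar is living and takes 1/8.
Kavita predeceased; the 1/8 allotted to Kavita's branch passes to Kavita's issue by representation.
The 1/8 is divided into 2 equal shares of 1/16 among Bhavna, Deepa.
Bhavna is living and takes 1/16.
Deepa is living and takes 1/16.
Jayant predeceased; the 1/8 allotted to Jayant's branch passes to Jayant's issue by representation.
The 1/8 is divided into 3 equal shares of 1/24 among Ishita, Manoj, Yamini.
Ishita is living and takes 1/24.
Manoj is living and takes 1/24.
Yamini is living and takes 1/24.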